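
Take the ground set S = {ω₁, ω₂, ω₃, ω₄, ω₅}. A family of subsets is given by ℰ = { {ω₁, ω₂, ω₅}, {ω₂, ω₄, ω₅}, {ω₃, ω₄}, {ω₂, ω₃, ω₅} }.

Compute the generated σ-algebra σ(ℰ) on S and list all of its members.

Seed the family with ℰ together with ∅ and S: { {}, {ω₃, ω₄}, {ω₁, ω₂, ω₅}, {ω₂, ω₃, ω₅}, {ω₂, ω₄, ω₅}, S }.
Pass 1. New:
  {ω₁, ω₃}  = complement {ω₂, ω₄, ω₅}
  {ω₁, ω₄}  = complement {ω₂, ω₃, ω₅}
  {ω₁, ω₂, ω₃, ω₅}  = {ω₁, ω₂, ω₅} ∪ {ω₂, ω₃, ω₅}
  {ω₁, ω₂, ω₄, ω₅}  = {ω₁, ω₂, ω₅} ∪ {ω₂, ω₄, ω₅}
  {ω₂, ω₃, ω₄, ω₅}  = {ω₃, ω₄} ∪ {ω₂, ω₃, ω₅}
Pass 2. New:
  {ω₁}  = complement {ω₂, ω₃, ω₄, ω₅}
  {ω₃}  = complement {ω₁, ω₂, ω₄, ω₅}
  {ω₄}  = complement {ω₁, ω₂, ω₃, ω₅}
  {ω₁, ω₃, ω₄}  = {ω₃, ω₄} ∪ {ω₁, ω₄}
Pass 3: +1 →
  {ω₂, ω₅}  = complement {ω₁, ω₃, ω₄}
Pass 4 adds nothing — fixpoint reached.

|σ(ℰ)| = 16.  σ(ℰ) = { {}, {ω₁}, {ω₃}, {ω₄}, {ω₁, ω₃}, {ω₁, ω₄}, {ω₂, ω₅}, {ω₃, ω₄}, {ω₁, ω₂, ω₅}, {ω₁, ω₃, ω₄}, {ω₂, ω₃, ω₅}, {ω₂, ω₄, ω₅}, {ω₁, ω₂, ω₃, ω₅}, {ω₁, ω₂, ω₄, ω₅}, {ω₂, ω₃, ω₄, ω₅}, S }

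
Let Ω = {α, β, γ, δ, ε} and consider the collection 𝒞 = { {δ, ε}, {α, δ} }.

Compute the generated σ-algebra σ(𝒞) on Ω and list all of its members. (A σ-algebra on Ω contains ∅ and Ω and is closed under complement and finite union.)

Take S₀ = 𝒞 ∪ {∅, Ω} = { {}, {α, δ}, {δ, ε}, Ω }.
Iteration 1: 3 new —
  {α, β, γ}  = {δ, ε}ᶜ
  {α, δ, ε}  = {δ, ε} ∪ {α, δ}
  {β, γ, ε}  = {α, δ}ᶜ
  (now 7)
Iteration 2. New:
  {β, γ}  = {α, δ, ε}ᶜ
  {α, β, γ, δ}  = {α, β, γ} ∪ {α, δ}
  {α, β, γ, ε}  = {β, γ, ε} ∪ {α, β, γ}
  {β, γ, δ, ε}  = {δ, ε} ∪ {β, γ, ε}
  (now 11)
Iteration 3. New:
  {α}  = {β, γ, δ, ε}ᶜ
  {δ}  = {α, β, γ, ε}ᶜ
  {ε}  = {α, β, γ, δ}ᶜ
  (now 14)
Iteration 4 (2 new):
  {α, ε}  = {ε} ∪ {α}
  {β, γ, δ}  = {β, γ} ∪ {δ}
  (now 16)
Iteration 5: closed — nothing new.

Therefore σ(𝒞) = { {}, {α}, {δ}, {ε}, {α, δ}, {α, ε}, {β, γ}, {δ, ε}, {α, β, γ}, {α, δ, ε}, {β, γ, δ}, {β, γ, ε}, {α, β, γ, δ}, {α, β, γ, ε}, {β, γ, δ, ε}, Ω } (|σ(𝒞)| = 16).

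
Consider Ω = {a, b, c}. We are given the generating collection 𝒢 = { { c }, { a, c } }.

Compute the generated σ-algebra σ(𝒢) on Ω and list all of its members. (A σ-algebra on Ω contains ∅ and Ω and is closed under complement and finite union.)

σ(𝒢) = { {  }, { a }, { b }, { c }, { a, b }, { a, c }, { b, c }, Ω }

Working:
Begin from { {  }, { c }, { a, c }, Ω } (that is, 𝒢 plus ∅ and Ω).
Step 1 (2 new):
  { b }  = { a, c }ᶜ
  { a, b }  = { c }ᶜ
  (now 6)
Step 2: +1 →
  { b, c }  = { c } ∪ { b }
  (now 7)
Step 3: +1 →
  { a }  = { b, c }ᶜ
  (now 8)
Step 4: no new sets; the family is a σ-algebra.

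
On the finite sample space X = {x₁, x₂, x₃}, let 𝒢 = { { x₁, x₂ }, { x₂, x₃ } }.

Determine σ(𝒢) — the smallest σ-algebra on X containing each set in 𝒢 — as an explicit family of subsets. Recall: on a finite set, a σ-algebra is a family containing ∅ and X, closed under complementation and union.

Start: 𝒢 ∪ {∅, X} = { ∅, { x₁, x₂ }, { x₂, x₃ }, X }.
Pass 1 adds 2:
  { x₁ }  = X∖{ x₂, x₃ }
  { x₃ }  = X∖{ x₁, x₂ }
Pass 2 adds 1:
  { x₁, x₃ }  = { x₃ } ∪ { x₁ }
Pass 3 adds 1:
  { x₂ }  = X∖{ x₁, x₃ }
Pass 4 adds nothing — fixpoint reached.

|σ(𝒢)| = 8.  σ(𝒢) = { ∅, { x₁ }, { x₂ }, { x₃ }, { x₁, x₂ }, { x₁, x₃ }, { x₂, x₃ }, X }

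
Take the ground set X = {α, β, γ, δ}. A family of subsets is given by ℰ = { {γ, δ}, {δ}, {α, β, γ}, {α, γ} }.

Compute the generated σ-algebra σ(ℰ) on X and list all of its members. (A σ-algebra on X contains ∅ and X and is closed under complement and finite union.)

Begin from { {}, {δ}, {α, γ}, {γ, δ}, {α, β, γ}, X } (that is, ℰ plus ∅ and X).
Iteration 1 adds 3:
  {α, β}  = {γ, δ}ᶜ
  {β, δ}  = {α, γ}ᶜ
  {α, γ, δ}  = {γ, δ} ∪ {α, γ}
Iteration 2 (3 new):
  {β}  = {α, γ, δ}ᶜ
  {α, β, δ}  = {α, β} ∪ {δ}
  {β, γ, δ}  = {γ, δ} ∪ {β, δ}
Iteration 3 (2 new):
  {α}  = {β, γ, δ}ᶜ
  {γ}  = {α, β, δ}ᶜ
Iteration 4 (2 new):
  {α, δ}  = {δ} ∪ {α}
  {β, γ}  = {γ} ∪ {β}
Iteration 5: already closed under ᶜ and ∪.

σ(ℰ) = { {}, {α}, {β}, {γ}, {δ}, {α, β}, {α, γ}, {α, δ}, {β, γ}, {β, δ}, {γ, δ}, {α, β, γ}, {α, β, δ}, {α, γ, δ}, {β, γ, δ}, X }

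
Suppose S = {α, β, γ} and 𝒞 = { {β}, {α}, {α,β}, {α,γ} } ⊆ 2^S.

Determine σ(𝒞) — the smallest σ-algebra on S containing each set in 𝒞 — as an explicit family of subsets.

Take S₀ = 𝒞 ∪ {∅, S} = { {}, {α}, {β}, {α,β}, {α,γ}, S }.
Step 1 adds 2:
  {γ}  = {α,β}ᶜ
  {β,γ}  = {α}ᶜ
  |family| = 8
After Step 2 the family is unchanged; done.

σ(𝒞) = { {}, {α}, {β}, {γ}, {α,β}, {α,γ}, {β,γ}, S }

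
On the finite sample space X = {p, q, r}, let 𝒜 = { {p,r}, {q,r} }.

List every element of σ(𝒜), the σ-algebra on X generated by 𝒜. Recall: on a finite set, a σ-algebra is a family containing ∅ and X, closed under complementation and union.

Seed the family with 𝒜 together with ∅ and X: { {}, {p,r}, {q,r}, X }.
Step 1 adds 2:
  {p}  = complement {q,r}
  {q}  = complement {p,r}
  (now 6)
Step 2 (1 new):
  {p,q}  = {q} ∪ {p}
  (now 7)
Step 3 (1 new):
  {r}  = complement {p,q}
  (now 8)
Step 4: no new sets; the family is a σ-algebra.

Hence σ(𝒜) has 8 members: { {}, {p}, {q}, {r}, {p,q}, {p,r}, {q,r}, X }.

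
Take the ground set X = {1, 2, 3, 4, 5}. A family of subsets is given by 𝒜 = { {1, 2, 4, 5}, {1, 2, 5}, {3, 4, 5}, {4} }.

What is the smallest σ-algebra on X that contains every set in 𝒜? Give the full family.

σ(𝒜) (16 sets): { {}, {3}, {4}, {5}, {1, 2}, {3, 4}, {3, 5}, {4, 5}, {1, 2, 3}, {1, 2, 4}, {1, 2, 5}, {3, 4, 5}, {1, 2, 3, 4}, {1, 2, 3, 5}, {1, 2, 4, 5}, X }

Derivation:
Initial family (6 sets): { {}, {4}, {1, 2, 5}, {3, 4, 5}, {1, 2, 4, 5}, X }.
Pass 1 (4 new):
  {3}  = {1, 2, 4, 5}ᶜ
  {1, 2}  = {3, 4, 5}ᶜ
  {3, 4}  = {1, 2, 5}ᶜ
  {1, 2, 3, 5}  = {4}ᶜ
Pass 2 adds 3:
  {1, 2, 3}  = {1, 2} ∪ {3}
  {1, 2, 4}  = {1, 2} ∪ {4}
  {1, 2, 3, 4}  = {3, 4} ∪ {1, 2}
Pass 3 (3 new):
  {5}  = {1, 2, 3, 4}ᶜ
  {3, 5}  = {1, 2, 4}ᶜ
  {4, 5}  = {1, 2, 3}ᶜ
Pass 4: already closed under ᶜ and ∪.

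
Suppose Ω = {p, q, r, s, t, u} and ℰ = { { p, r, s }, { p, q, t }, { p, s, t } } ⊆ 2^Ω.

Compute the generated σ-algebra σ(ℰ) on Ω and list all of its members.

σ(ℰ) (64 sets): { {  }, { p }, { q }, { r }, { s }, { t }, { u }, { p, q }, { p, r }, { p, s }, { p, t }, { p, u }, { q, r }, { q, s }, { q, t }, { q, u }, { r, s }, { r, t }, { r, u }, { s, t }, { s, u }, { t, u }, { p, q, r }, { p, q, s }, { p, q, t }, { p, q, u }, { p, r, s }, { p, r, t }, { p, r, u }, { p, s, t }, { p, s, u }, { p, t, u }, { q, r, s }, { q, r, t }, { q, r, u }, { q, s, t }, { q, s, u }, { q, t, u }, { r, s, t }, { r, s, u }, { r, t, u }, { s, t, u }, { p, q, r, s }, { p, q, r, t }, { p, q, r, u }, { p, q, s, t }, { p, q, s, u }, { p, q, t, u }, { p, r, s, t }, { p, r, s, u }, { p, r, t, u }, { p, s, t, u }, { q, r, s, t }, { q, r, s, u }, { q, r, t, u }, { q, s, t, u }, { r, s, t, u }, { p, q, r, s, t }, { p, q, r, s, u }, { p, q, r, t, u }, { p, q, s, t, u }, { p, r, s, t, u }, { q, r, s, t, u }, Ω }

Trace:
Take S₀ = ℰ ∪ {∅, Ω} = { {  }, { p, q, t }, { p, r, s }, { p, s, t }, Ω }.
Step 1 (6 new):
  { q, r, u }  = { p, s, t }ᶜ
  { q, t, u }  = { p, r, s }ᶜ
  { r, s, u }  = { p, q, t }ᶜ
  { p, q, s, t }  = { p, s, t } ∪ { p, q, t }
  { p, r, s, t }  = { p, s, t } ∪ { p, r, s }
  { p, q, r, s, t }  = { p, q, t } ∪ { p, r, s }
  [11 total]
Step 2 adds 12:
  { u }  = { p, q, r, s, t }ᶜ
  { q, u }  = { p, r, s, t }ᶜ
  { r, u }  = { p, q, s, t }ᶜ
  { p, q, t, u }  = { q, t, u } ∪ { p, q, t }
  { p, r, s, u }  = { p, r, s } ∪ { r, s, u }
  { q, r, s, u }  = { q, r, u } ∪ { r, s, u }
  { q, r, t, u }  = { q, r, u } ∪ { q, t, u }
  { p, q, r, s, u }  = { q, r, u } ∪ { p, r, s }
  { p, q, r, t, u }  = { q, r, u } ∪ { p, q, t }
  { p, q, s, t, u }  = { p, s, t } ∪ { q, t, u }
  { p, r, s, t, u }  = { p, s, t } ∪ { r, s, u }
  { q, r, s, t, u }  = { q, t, u } ∪ { r, s, u }
  [23 total]
Step 3. New:
  { p }  = { q, r, s, t, u }ᶜ
  { q }  = { p, r, s, t, u }ᶜ
  { r }  = { p, q, s, t, u }ᶜ
  { s }  = { p, q, r, t, u }ᶜ
  { t }  = { p, q, r, s, u }ᶜ
  { p, s }  = { q, r, t, u }ᶜ
  { p, t }  = { q, r, s, u }ᶜ
  { q, t }  = { p, r, s, u }ᶜ
  { r, s }  = { p, q, t, u }ᶜ
  { p, s, t, u }  = { p, s, t } ∪ { u }
  [33 total]
Step 4: +29 →
  { p, q }  = { p } ∪ { q }
  { p, r }  = { p } ∪ { r }
  { p, u }  = { p } ∪ { u }
  { q, r }  = { p, s, t, u }ᶜ
  { q, s }  = { q } ∪ { s }
  { r, t }  = { t } ∪ { r }
  { s, t }  = { t } ∪ { s }
  { s, u }  = { u } ∪ { s }
  { t, u }  = { u } ∪ { t }
  { p, q, s }  = { q } ∪ { p, s }
  { p, q, u }  = { p } ∪ { q, u }
  { p, r, t }  = { r } ∪ { p, t }
  { p, r, u }  = { p } ∪ { r, u }
  { p, s, u }  = { u } ∪ { p, s }
  { p, t, u }  = { u } ∪ { p, t }
  { q, r, s }  = { r, s } ∪ { q }
  { q, r, t }  = { q, t } ∪ { r }
  { q, s, t }  = { q, t } ∪ { s }
  { q, s, u }  = { q, u } ∪ { s }
  { r, s, t }  = { r, s } ∪ { t }
  { r, t, u }  = { t } ∪ { r, u }
  { p, q, r, s }  = { q } ∪ { p, r, s }
  { p, q, r, t }  = { r } ∪ { p, q, t }
  { p, q, r, u }  = { p } ∪ { q, r, u }
  { p, q, s, u }  = { q, u } ∪ { p, s }
  { p, r, t, u }  = { r, u } ∪ { p, t }
  { q, r, s, t }  = { q, t } ∪ { r, s }
  { q, s, t, u }  = { q, t, u } ∪ { s }
  { r, s, t, u }  = { t } ∪ { r, s, u }
  [62 total]
Step 5: +2 →
  { p, q, r }  = { q } ∪ { p, r }
  { s, t, u }  = { t, u } ∪ { s, t }
  [64 total]
Step 6 adds nothing — fixpoint reached.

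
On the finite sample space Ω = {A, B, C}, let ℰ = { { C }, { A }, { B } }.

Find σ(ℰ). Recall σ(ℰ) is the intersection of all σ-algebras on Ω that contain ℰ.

|σ(ℰ)| = 8.  σ(ℰ) = { {  }, { A }, { B }, { C }, { A, B }, { A, C }, { B, C }, Ω }

Working:
Take S₀ = ℰ ∪ {∅, Ω} = { {  }, { A }, { B }, { C }, Ω }.
Iteration 1 adds 3:
  { A, B }  = Ω∖{ C }
  { A, C }  = Ω∖{ B }
  { B, C }  = Ω∖{ A }
  — 8 sets.
Iteration 2: closed — nothing new.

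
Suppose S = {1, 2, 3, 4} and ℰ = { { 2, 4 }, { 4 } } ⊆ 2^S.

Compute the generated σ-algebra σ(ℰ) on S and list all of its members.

|σ(ℰ)| = 8.  σ(ℰ) = { ∅, { 2 }, { 4 }, { 1, 3 }, { 2, 4 }, { 1, 2, 3 }, { 1, 3, 4 }, S }

Trace:
Start: ℰ ∪ {∅, S} = { ∅, { 4 }, { 2, 4 }, S }.
Round 1: 2 new —
  { 1, 3 }  = S∖{ 2, 4 }
  { 1, 2, 3 }  = S∖{ 4 }
  (now 6)
Round 2: 1 new —
  { 1, 3, 4 }  = { 1, 3 } ∪ { 4 }
  (now 7)
Round 3 (1 new):
  { 2 }  = S∖{ 1, 3, 4 }
  (now 8)
Round 4: stable.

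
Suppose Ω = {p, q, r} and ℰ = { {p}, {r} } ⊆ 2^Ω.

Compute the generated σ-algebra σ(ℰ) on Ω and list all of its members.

Start: ℰ ∪ {∅, Ω} = { ∅, {p}, {r}, Ω }.
Round 1: 3 new —
  {p, q}  = Ω∖{r}
  {p, r}  = {r} ∪ {p}
  {q, r}  = Ω∖{p}
  (now 7)
Round 2 adds 1:
  {q}  = Ω∖{p, r}
  (now 8)
Round 3: stable.

|σ(ℰ)| = 8.  σ(ℰ) = { ∅, {p}, {q}, {r}, {p, q}, {p, r}, {q, r}, Ω }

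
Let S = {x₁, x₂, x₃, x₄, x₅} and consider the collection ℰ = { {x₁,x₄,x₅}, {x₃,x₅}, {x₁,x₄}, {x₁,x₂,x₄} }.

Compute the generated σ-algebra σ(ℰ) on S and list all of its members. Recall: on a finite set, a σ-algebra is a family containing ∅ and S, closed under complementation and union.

Initial family (6 sets): { {}, {x₁,x₄}, {x₃,x₅}, {x₁,x₂,x₄}, {x₁,x₄,x₅}, S }.
Pass 1 adds 4:
  {x₂,x₃}  = S∖{x₁,x₄,x₅}
  {x₂,x₃,x₅}  = S∖{x₁,x₄}
  {x₁,x₂,x₄,x₅}  = {x₁,x₄,x₅} ∪ {x₁,x₂,x₄}
  {x₁,x₃,x₄,x₅}  = {x₁,x₄,x₅} ∪ {x₃,x₅}
  [10 total]
Pass 2: 3 new —
  {x₂}  = S∖{x₁,x₃,x₄,x₅}
  {x₃}  = S∖{x₁,x₂,x₄,x₅}
  {x₁,x₂,x₃,x₄}  = {x₁,x₂,x₄} ∪ {x₂,x₃}
  [13 total]
Pass 3 (2 new):
  {x₅}  = S∖{x₁,x₂,x₃,x₄}
  {x₁,x₃,x₄}  = {x₃} ∪ {x₁,x₄}
  [15 total]
Pass 4: 1 new —
  {x₂,x₅}  = S∖{x₁,x₃,x₄}
  [16 total]
Pass 5: no new sets; the family is a σ-algebra.

Hence σ(ℰ) has 16 members: { {}, {x₂}, {x₃}, {x₅}, {x₁,x₄}, {x₂,x₃}, {x₂,x₅}, {x₃,x₅}, {x₁,x₂,x₄}, {x₁,x₃,x₄}, {x₁,x₄,x₅}, {x₂,x₃,x₅}, {x₁,x₂,x₃,x₄}, {x₁,x₂,x₄,x₅}, {x₁,x₃,x₄,x₅}, S }.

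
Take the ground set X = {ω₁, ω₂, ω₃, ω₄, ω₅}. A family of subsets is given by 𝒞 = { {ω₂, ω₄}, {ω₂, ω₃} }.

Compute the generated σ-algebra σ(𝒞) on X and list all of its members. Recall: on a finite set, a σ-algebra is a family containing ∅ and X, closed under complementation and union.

σ(𝒞) = { ∅, {ω₂}, {ω₃}, {ω₄}, {ω₁, ω₅}, {ω₂, ω₃}, {ω₂, ω₄}, {ω₃, ω₄}, {ω₁, ω₂, ω₅}, {ω₁, ω₃, ω₅}, {ω₁, ω₄, ω₅}, {ω₂, ω₃, ω₄}, {ω₁, ω₂, ω₃, ω₅}, {ω₁, ω₂, ω₄, ω₅}, {ω₁, ω₃, ω₄, ω₅}, X }

Derivation:
Initial family (4 sets): { ∅, {ω₂, ω₃}, {ω₂, ω₄}, X }.
Iteration 1 adds 3:
  {ω₁, ω₃, ω₅}  = X∖{ω₂, ω₄}
  {ω₁, ω₄, ω₅}  = X∖{ω₂, ω₃}
  {ω₂, ω₃, ω₄}  = {ω₂, ω₃} ∪ {ω₂, ω₄}
Iteration 2 (4 new):
  {ω₁, ω₅}  = X∖{ω₂, ω₃, ω₄}
  {ω₁, ω₂, ω₃, ω₅}  = {ω₂, ω₃} ∪ {ω₁, ω₃, ω₅}
  {ω₁, ω₂, ω₄, ω₅}  = {ω₁, ω₄, ω₅} ∪ {ω₂, ω₄}
  {ω₁, ω₃, ω₄, ω₅}  = {ω₁, ω₄, ω₅} ∪ {ω₁, ω₃, ω₅}
Iteration 3: 3 new —
  {ω₂}  = X∖{ω₁, ω₃, ω₄, ω₅}
  {ω₃}  = X∖{ω₁, ω₂, ω₄, ω₅}
  {ω₄}  = X∖{ω₁, ω₂, ω₃, ω₅}
Iteration 4 adds 2:
  {ω₃, ω₄}  = {ω₃} ∪ {ω₄}
  {ω₁, ω₂, ω₅}  = {ω₁, ω₅} ∪ {ω₂}
Iteration 5: closed — nothing new.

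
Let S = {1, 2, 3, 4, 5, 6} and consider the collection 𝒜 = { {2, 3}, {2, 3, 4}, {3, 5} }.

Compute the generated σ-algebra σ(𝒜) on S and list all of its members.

Seed the family with 𝒜 together with ∅ and S: { ∅, {2, 3}, {3, 5}, {2, 3, 4}, S }.
Pass 1: +5 →
  {1, 5, 6}  = {2, 3, 4}ᶜ
  {2, 3, 5}  = {2, 3} ∪ {3, 5}
  {1, 2, 4, 6}  = {3, 5}ᶜ
  {1, 4, 5, 6}  = {2, 3}ᶜ
  {2, 3, 4, 5}  = {2, 3, 4} ∪ {3, 5}
  |family| = 10
Pass 2. New:
  {1, 6}  = {2, 3, 4, 5}ᶜ
  {1, 4, 6}  = {2, 3, 5}ᶜ
  {1, 3, 5, 6}  = {1, 5, 6} ∪ {3, 5}
  {1, 2, 3, 4, 6}  = {1, 2, 4, 6} ∪ {2, 3, 4}
  {1, 2, 3, 5, 6}  = {2, 3, 5} ∪ {1, 5, 6}
  {1, 2, 4, 5, 6}  = {1, 2, 4, 6} ∪ {1, 4, 5, 6}
  {1, 3, 4, 5, 6}  = {1, 4, 5, 6} ∪ {3, 5}
  |family| = 17
Pass 3: 6 new —
  {2}  = {1, 3, 4, 5, 6}ᶜ
  {3}  = {1, 2, 4, 5, 6}ᶜ
  {4}  = {1, 2, 3, 5, 6}ᶜ
  {5}  = {1, 2, 3, 4, 6}ᶜ
  {2, 4}  = {1, 3, 5, 6}ᶜ
  {1, 2, 3, 6}  = {2, 3} ∪ {1, 6}
  |family| = 23
Pass 4: 9 new —
  {2, 5}  = {2} ∪ {5}
  {3, 4}  = {3} ∪ {4}
  {4, 5}  = {1, 2, 3, 6}ᶜ
  {1, 2, 6}  = {1, 6} ∪ {2}
  {1, 3, 6}  = {1, 6} ∪ {3}
  {2, 4, 5}  = {5} ∪ {2, 4}
  {3, 4, 5}  = {4} ∪ {3, 5}
  {1, 2, 5, 6}  = {2} ∪ {1, 5, 6}
  {1, 3, 4, 6}  = {1, 4, 6} ∪ {3}
  |family| = 32
After Pass 5 the family is unchanged; done.

|σ(𝒜)| = 32.  σ(𝒜) = { ∅, {2}, {3}, {4}, {5}, {1, 6}, {2, 3}, {2, 4}, {2, 5}, {3, 4}, {3, 5}, {4, 5}, {1, 2, 6}, {1, 3, 6}, {1, 4, 6}, {1, 5, 6}, {2, 3, 4}, {2, 3, 5}, {2, 4, 5}, {3, 4, 5}, {1, 2, 3, 6}, {1, 2, 4, 6}, {1, 2, 5, 6}, {1, 3, 4, 6}, {1, 3, 5, 6}, {1, 4, 5, 6}, {2, 3, 4, 5}, {1, 2, 3, 4, 6}, {1, 2, 3, 5, 6}, {1, 2, 4, 5, 6}, {1, 3, 4, 5, 6}, S }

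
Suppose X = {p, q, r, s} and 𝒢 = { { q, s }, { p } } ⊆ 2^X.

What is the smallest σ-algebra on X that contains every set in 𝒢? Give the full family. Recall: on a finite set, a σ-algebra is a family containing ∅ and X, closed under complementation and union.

Initial family (4 sets): { {}, { p }, { q, s }, X }.
Step 1: +3 →
  { p, r }  = X∖{ q, s }
  { p, q, s }  = { q, s } ∪ { p }
  { q, r, s }  = X∖{ p }
Step 2 (1 new):
  { r }  = X∖{ p, q, s }
Step 3: already closed under ᶜ and ∪.

|σ(𝒢)| = 8.  σ(𝒢) = { {}, { p }, { r }, { p, r }, { q, s }, { p, q, s }, { q, r, s }, X }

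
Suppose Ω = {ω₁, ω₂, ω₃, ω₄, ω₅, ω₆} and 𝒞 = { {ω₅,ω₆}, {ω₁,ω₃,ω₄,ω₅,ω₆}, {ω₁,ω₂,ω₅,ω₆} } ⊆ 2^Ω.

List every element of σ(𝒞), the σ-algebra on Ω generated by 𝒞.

Take S₀ = 𝒞 ∪ {∅, Ω} = { {}, {ω₅,ω₆}, {ω₁,ω₂,ω₅,ω₆}, {ω₁,ω₃,ω₄,ω₅,ω₆}, Ω }.
Pass 1 adds 3:
  {ω₂}  = ᶜ of {ω₁,ω₃,ω₄,ω₅,ω₆}
  {ω₃,ω₄}  = ᶜ of {ω₁,ω₂,ω₅,ω₆}
  {ω₁,ω₂,ω₃,ω₄}  = ᶜ of {ω₅,ω₆}
  (now 8)
Pass 2: +3 →
  {ω₂,ω₃,ω₄}  = {ω₂} ∪ {ω₃,ω₄}
  {ω₂,ω₅,ω₆}  = {ω₂} ∪ {ω₅,ω₆}
  {ω₃,ω₄,ω₅,ω₆}  = {ω₃,ω₄} ∪ {ω₅,ω₆}
  (now 11)
Pass 3 (4 new):
  {ω₁,ω₂}  = ᶜ of {ω₃,ω₄,ω₅,ω₆}
  {ω₁,ω₃,ω₄}  = ᶜ of {ω₂,ω₅,ω₆}
  {ω₁,ω₅,ω₆}  = ᶜ of {ω₂,ω₃,ω₄}
  {ω₂,ω₃,ω₄,ω₅,ω₆}  = {ω₃,ω₄} ∪ {ω₂,ω₅,ω₆}
  (now 15)
Pass 4: +1 →
  {ω₁}  = ᶜ of {ω₂,ω₃,ω₄,ω₅,ω₆}
  (now 16)
Pass 5: no new sets; the family is a σ-algebra.

|σ(𝒞)| = 16.  σ(𝒞) = { {}, {ω₁}, {ω₂}, {ω₁,ω₂}, {ω₃,ω₄}, {ω₅,ω₆}, {ω₁,ω₃,ω₄}, {ω₁,ω₅,ω₆}, {ω₂,ω₃,ω₄}, {ω₂,ω₅,ω₆}, {ω₁,ω₂,ω₃,ω₄}, {ω₁,ω₂,ω₅,ω₆}, {ω₃,ω₄,ω₅,ω₆}, {ω₁,ω₃,ω₄,ω₅,ω₆}, {ω₂,ω₃,ω₄,ω₅,ω₆}, Ω }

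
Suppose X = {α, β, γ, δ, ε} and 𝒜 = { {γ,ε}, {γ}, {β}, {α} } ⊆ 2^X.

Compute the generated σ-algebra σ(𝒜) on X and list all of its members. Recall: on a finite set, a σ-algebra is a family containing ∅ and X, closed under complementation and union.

|σ(𝒜)| = 32.  σ(𝒜) = { {}, {α}, {β}, {γ}, {δ}, {ε}, {α,β}, {α,γ}, {α,δ}, {α,ε}, {β,γ}, {β,δ}, {β,ε}, {γ,δ}, {γ,ε}, {δ,ε}, {α,β,γ}, {α,β,δ}, {α,β,ε}, {α,γ,δ}, {α,γ,ε}, {α,δ,ε}, {β,γ,δ}, {β,γ,ε}, {β,δ,ε}, {γ,δ,ε}, {α,β,γ,δ}, {α,β,γ,ε}, {α,β,δ,ε}, {α,γ,δ,ε}, {β,γ,δ,ε}, X }

Check:
Start: 𝒜 ∪ {∅, X} = { {}, {α}, {β}, {γ}, {γ,ε}, X }.
Step 1 adds 9:
  {α,β}  = {β} ∪ {α}
  {α,γ}  = {γ} ∪ {α}
  {β,γ}  = {γ} ∪ {β}
  {α,β,δ}  = {γ,ε}ᶜ
  {α,γ,ε}  = {γ,ε} ∪ {α}
  {β,γ,ε}  = {γ,ε} ∪ {β}
  {α,β,δ,ε}  = {γ}ᶜ
  {α,γ,δ,ε}  = {β}ᶜ
  {β,γ,δ,ε}  = {α}ᶜ
Step 2. New:
  {α,δ}  = {β,γ,ε}ᶜ
  {β,δ}  = {α,γ,ε}ᶜ
  {α,β,γ}  = {α,β} ∪ {γ}
  {α,δ,ε}  = {β,γ}ᶜ
  {β,δ,ε}  = {α,γ}ᶜ
  {γ,δ,ε}  = {α,β}ᶜ
  {α,β,γ,δ}  = {α,β,δ} ∪ {γ}
  {α,β,γ,ε}  = {α,β} ∪ {α,γ,ε}
Step 3: 5 new —
  {δ}  = {α,β,γ,ε}ᶜ
  {ε}  = {α,β,γ,δ}ᶜ
  {δ,ε}  = {α,β,γ}ᶜ
  {α,γ,δ}  = {α,δ} ∪ {α,γ}
  {β,γ,δ}  = {β,δ} ∪ {γ}
Step 4: +4 →
  {α,ε}  = {β,γ,δ}ᶜ
  {β,ε}  = {α,γ,δ}ᶜ
  {γ,δ}  = {γ} ∪ {δ}
  {α,β,ε}  = {α,β} ∪ {ε}
Step 5: stable.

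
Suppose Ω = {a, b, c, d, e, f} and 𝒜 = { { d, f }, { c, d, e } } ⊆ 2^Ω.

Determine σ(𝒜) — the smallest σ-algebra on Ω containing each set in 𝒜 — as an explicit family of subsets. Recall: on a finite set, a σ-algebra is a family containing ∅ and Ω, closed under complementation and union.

σ(𝒜) = { {}, { d }, { f }, { a, b }, { c, e }, { d, f }, { a, b, d }, { a, b, f }, { c, d, e }, { c, e, f }, { a, b, c, e }, { a, b, d, f }, { c, d, e, f }, { a, b, c, d, e }, { a, b, c, e, f }, Ω }

Trace:
Take S₀ = 𝒜 ∪ {∅, Ω} = { {}, { d, f }, { c, d, e }, Ω }.
Iteration 1: +3 →
  { a, b, f }  = ᶜ of { c, d, e }
  { a, b, c, e }  = ᶜ of { d, f }
  { c, d, e, f }  = { c, d, e } ∪ { d, f }
Iteration 2: 4 new —
  { a, b }  = ᶜ of { c, d, e, f }
  { a, b, d, f }  = { a, b, f } ∪ { d, f }
  { a, b, c, d, e }  = { c, d, e } ∪ { a, b, c, e }
  { a, b, c, e, f }  = { a, b, f } ∪ { a, b, c, e }
Iteration 3 adds 3:
  { d }  = ᶜ of { a, b, c, e, f }
  { f }  = ᶜ of { a, b, c, d, e }
  { c, e }  = ᶜ of { a, b, d, f }
Iteration 4 adds 2:
  { a, b, d }  = { a, b } ∪ { d }
  { c, e, f }  = { c, e } ∪ { f }
After Iteration 5 the family is unchanged; done.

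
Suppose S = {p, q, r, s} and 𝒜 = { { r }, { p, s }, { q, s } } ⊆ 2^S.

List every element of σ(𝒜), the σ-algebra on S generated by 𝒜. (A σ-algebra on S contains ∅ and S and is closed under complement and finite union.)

σ(𝒜) (16 sets): { {  }, { p }, { q }, { r }, { s }, { p, q }, { p, r }, { p, s }, { q, r }, { q, s }, { r, s }, { p, q, r }, { p, q, s }, { p, r, s }, { q, r, s }, S }

Working:
Start: 𝒜 ∪ {∅, S} = { {  }, { r }, { p, s }, { q, s }, S }.
Pass 1 adds 5:
  { p, r }  = { q, s }ᶜ
  { q, r }  = { p, s }ᶜ
  { p, q, s }  = { r }ᶜ
  { p, r, s }  = { r } ∪ { p, s }
  { q, r, s }  = { r } ∪ { q, s }
  — 10 sets.
Pass 2: 3 new —
  { p }  = { q, r, s }ᶜ
  { q }  = { p, r, s }ᶜ
  { p, q, r }  = { q, r } ∪ { p, r }
  — 13 sets.
Pass 3 (2 new):
  { s }  = { p, q, r }ᶜ
  { p, q }  = { q } ∪ { p }
  — 15 sets.
Pass 4: 1 new —
  { r, s }  = { p, q }ᶜ
  — 16 sets.
Pass 5: already closed under ᶜ and ∪.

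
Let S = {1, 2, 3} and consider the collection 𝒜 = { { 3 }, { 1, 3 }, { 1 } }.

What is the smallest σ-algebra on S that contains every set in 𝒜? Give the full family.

σ(𝒜) (8 sets): { {}, { 1 }, { 2 }, { 3 }, { 1, 2 }, { 1, 3 }, { 2, 3 }, S }

Derivation:
Begin from { {}, { 1 }, { 3 }, { 1, 3 }, S } (that is, 𝒜 plus ∅ and S).
Pass 1 adds 3:
  { 2 }  = { 1, 3 }ᶜ
  { 1, 2 }  = { 3 }ᶜ
  { 2, 3 }  = { 1 }ᶜ
  |family| = 8
Pass 2: closed — nothing new.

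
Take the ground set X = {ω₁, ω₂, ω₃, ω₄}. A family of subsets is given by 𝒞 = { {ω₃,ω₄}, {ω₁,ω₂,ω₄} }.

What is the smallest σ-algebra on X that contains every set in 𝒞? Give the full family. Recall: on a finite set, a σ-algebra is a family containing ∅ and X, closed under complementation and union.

|σ(𝒞)| = 8.  σ(𝒞) = { ∅, {ω₃}, {ω₄}, {ω₁,ω₂}, {ω₃,ω₄}, {ω₁,ω₂,ω₃}, {ω₁,ω₂,ω₄}, X }

Trace:
Start: 𝒞 ∪ {∅, X} = { ∅, {ω₃,ω₄}, {ω₁,ω₂,ω₄}, X }.
Iteration 1. New:
  {ω₃}  = X∖{ω₁,ω₂,ω₄}
  {ω₁,ω₂}  = X∖{ω₃,ω₄}
Iteration 2 adds 1:
  {ω₁,ω₂,ω₃}  = {ω₃} ∪ {ω₁,ω₂}
Iteration 3. New:
  {ω₄}  = X∖{ω₁,ω₂,ω₃}
Iteration 4: closed — nothing new.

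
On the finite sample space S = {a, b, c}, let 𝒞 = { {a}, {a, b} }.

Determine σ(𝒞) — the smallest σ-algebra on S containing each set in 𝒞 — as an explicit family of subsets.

Answer: σ(𝒞) = { {}, {a}, {b}, {c}, {a, b}, {a, c}, {b, c}, S }

Trace:
Start: 𝒞 ∪ {∅, S} = { {}, {a}, {a, b}, S }.
Step 1 adds 2:
  {c}  = complement {a, b}
  {b, c}  = complement {a}
  (now 6)
Step 2 adds 1:
  {a, c}  = {c} ∪ {a}
  (now 7)
Step 3: 1 new —
  {b}  = complement {a, c}
  (now 8)
Step 4: closed — nothing new.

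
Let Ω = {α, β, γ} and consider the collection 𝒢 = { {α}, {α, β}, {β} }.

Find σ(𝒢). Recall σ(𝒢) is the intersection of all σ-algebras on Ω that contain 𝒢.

σ(𝒢) = { {}, {α}, {β}, {γ}, {α, β}, {α, γ}, {β, γ}, Ω }

Trace:
Initial family (5 sets): { {}, {α}, {β}, {α, β}, Ω }.
Iteration 1: +3 →
  {γ}  = Ω∖{α, β}
  {α, γ}  = Ω∖{β}
  {β, γ}  = Ω∖{α}
  (now 8)
Iteration 2: stable.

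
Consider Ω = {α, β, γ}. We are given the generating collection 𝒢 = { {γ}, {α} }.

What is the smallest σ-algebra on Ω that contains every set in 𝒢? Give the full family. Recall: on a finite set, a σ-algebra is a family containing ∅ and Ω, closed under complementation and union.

Initial family (4 sets): { {}, {α}, {γ}, Ω }.
Pass 1: 3 new —
  {α, β}  = complement {γ}
  {α, γ}  = {γ} ∪ {α}
  {β, γ}  = complement {α}
  — 7 sets.
Pass 2. New:
  {β}  = complement {α, γ}
  — 8 sets.
Pass 3: already closed under ᶜ and ∪.

|σ(𝒢)| = 8.  σ(𝒢) = { {}, {α}, {β}, {γ}, {α, β}, {α, γ}, {β, γ}, Ω }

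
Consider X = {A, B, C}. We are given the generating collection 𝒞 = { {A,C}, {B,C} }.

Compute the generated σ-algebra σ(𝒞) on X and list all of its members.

Start: 𝒞 ∪ {∅, X} = { {}, {A,C}, {B,C}, X }.
Pass 1 (2 new):
  {A}  = X∖{B,C}
  {B}  = X∖{A,C}
  |family| = 6
Pass 2: 1 new —
  {A,B}  = {B} ∪ {A}
  |family| = 7
Pass 3 adds 1:
  {C}  = X∖{A,B}
  |family| = 8
After Pass 4 the family is unchanged; done.

σ(𝒞) = { {}, {A}, {B}, {C}, {A,B}, {A,C}, {B,C}, X }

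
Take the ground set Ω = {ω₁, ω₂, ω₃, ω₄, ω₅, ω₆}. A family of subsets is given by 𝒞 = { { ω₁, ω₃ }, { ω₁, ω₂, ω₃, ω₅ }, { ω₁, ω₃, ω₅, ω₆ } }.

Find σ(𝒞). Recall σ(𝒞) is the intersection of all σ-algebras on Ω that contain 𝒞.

σ(𝒞) (32 sets): { {}, { ω₂ }, { ω₄ }, { ω₅ }, { ω₆ }, { ω₁, ω₃ }, { ω₂, ω₄ }, { ω₂, ω₅ }, { ω₂, ω₆ }, { ω₄, ω₅ }, { ω₄, ω₆ }, { ω₅, ω₆ }, { ω₁, ω₂, ω₃ }, { ω₁, ω₃, ω₄ }, { ω₁, ω₃, ω₅ }, { ω₁, ω₃, ω₆ }, { ω₂, ω₄, ω₅ }, { ω₂, ω₄, ω₆ }, { ω₂, ω₅, ω₆ }, { ω₄, ω₅, ω₆ }, { ω₁, ω₂, ω₃, ω₄ }, { ω₁, ω₂, ω₃, ω₅ }, { ω₁, ω₂, ω₃, ω₆ }, { ω₁, ω₃, ω₄, ω₅ }, { ω₁, ω₃, ω₄, ω₆ }, { ω₁, ω₃, ω₅, ω₆ }, { ω₂, ω₄, ω₅, ω₆ }, { ω₁, ω₂, ω₃, ω₄, ω₅ }, { ω₁, ω₂, ω₃, ω₄, ω₆ }, { ω₁, ω₂, ω₃, ω₅, ω₆ }, { ω₁, ω₃, ω₄, ω₅, ω₆ }, Ω }

Working:
Take S₀ = 𝒞 ∪ {∅, Ω} = { {}, { ω₁, ω₃ }, { ω₁, ω₂, ω₃, ω₅ }, { ω₁, ω₃, ω₅, ω₆ }, Ω }.
Pass 1 (4 new):
  { ω₂, ω₄ }  = ᶜ of { ω₁, ω₃, ω₅, ω₆ }
  { ω₄, ω₆ }  = ᶜ of { ω₁, ω₂, ω₃, ω₅ }
  { ω₂, ω₄, ω₅, ω₆ }  = ᶜ of { ω₁, ω₃ }
  { ω₁, ω₂, ω₃, ω₅, ω₆ }  = { ω₁, ω₃, ω₅, ω₆ } ∪ { ω₁, ω₂, ω₃, ω₅ }
  [9 total]
Pass 2: 6 new —
  { ω₄ }  = ᶜ of { ω₁, ω₂, ω₃, ω₅, ω₆ }
  { ω₂, ω₄, ω₆ }  = { ω₄, ω₆ } ∪ { ω₂, ω₄ }
  { ω₁, ω₂, ω₃, ω₄ }  = { ω₁, ω₃ } ∪ { ω₂, ω₄ }
  { ω₁, ω₃, ω₄, ω₆ }  = { ω₁, ω₃ } ∪ { ω₄, ω₆ }
  { ω₁, ω₂, ω₃, ω₄, ω₅ }  = { ω₁, ω₂, ω₃, ω₅ } ∪ { ω₂, ω₄ }
  { ω₁, ω₃, ω₄, ω₅, ω₆ }  = { ω₁, ω₃, ω₅, ω₆ } ∪ { ω₄, ω₆ }
  [15 total]
Pass 3. New:
  { ω₂ }  = ᶜ of { ω₁, ω₃, ω₄, ω₅, ω₆ }
  { ω₆ }  = ᶜ of { ω₁, ω₂, ω₃, ω₄, ω₅ }
  { ω₂, ω₅ }  = ᶜ of { ω₁, ω₃, ω₄, ω₆ }
  { ω₅, ω₆ }  = ᶜ of { ω₁, ω₂, ω₃, ω₄ }
  { ω₁, ω₃, ω₄ }  = { ω₁, ω₃ } ∪ { ω₄ }
  { ω₁, ω₃, ω₅ }  = ᶜ of { ω₂, ω₄, ω₆ }
  { ω₁, ω₂, ω₃, ω₄, ω₆ }  = { ω₂, ω₄, ω₆ } ∪ { ω₁, ω₃ }
  [22 total]
Pass 4 (8 new):
  { ω₅ }  = ᶜ of { ω₁, ω₂, ω₃, ω₄, ω₆ }
  { ω₂, ω₆ }  = { ω₂ } ∪ { ω₆ }
  { ω₁, ω₂, ω₃ }  = { ω₂ } ∪ { ω₁, ω₃ }
  { ω₁, ω₃, ω₆ }  = { ω₁, ω₃ } ∪ { ω₆ }
  { ω₂, ω₄, ω₅ }  = { ω₂, ω₅ } ∪ { ω₂, ω₄ }
  { ω₂, ω₅, ω₆ }  = ᶜ of { ω₁, ω₃, ω₄ }
  { ω₄, ω₅, ω₆ }  = { ω₅, ω₆ } ∪ { ω₄, ω₆ }
  { ω₁, ω₃, ω₄, ω₅ }  = { ω₁, ω₃, ω₅ } ∪ { ω₁, ω₃, ω₄ }
  [30 total]
Pass 5 (2 new):
  { ω₄, ω₅ }  = { ω₅ } ∪ { ω₄ }
  { ω₁, ω₂, ω₃, ω₆ }  = { ω₁, ω₂, ω₃ } ∪ { ω₁, ω₃, ω₆ }
  [32 total]
Pass 6: no new sets; the family is a σ-algebra.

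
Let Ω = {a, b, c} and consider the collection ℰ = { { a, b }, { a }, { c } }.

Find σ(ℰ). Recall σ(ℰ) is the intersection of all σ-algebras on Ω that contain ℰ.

Answer: σ(ℰ) = { {  }, { a }, { b }, { c }, { a, b }, { a, c }, { b, c }, Ω }

Check:
Begin from { {  }, { a }, { c }, { a, b }, Ω } (that is, ℰ plus ∅ and Ω).
Pass 1 adds 2:
  { a, c }  = { c } ∪ { a }
  { b, c }  = complement { a }
Pass 2 (1 new):
  { b }  = complement { a, c }
After Pass 3 the family is unchanged; done.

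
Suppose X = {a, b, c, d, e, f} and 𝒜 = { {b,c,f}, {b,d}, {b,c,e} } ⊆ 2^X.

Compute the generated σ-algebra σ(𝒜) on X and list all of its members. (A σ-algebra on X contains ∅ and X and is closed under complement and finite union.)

Begin from { ∅, {b,d}, {b,c,e}, {b,c,f}, X } (that is, 𝒜 plus ∅ and X).
Round 1. New:
  {a,d,e}  = {b,c,f}ᶜ
  {a,d,f}  = {b,c,e}ᶜ
  {a,c,e,f}  = {b,d}ᶜ
  {b,c,d,e}  = {b,c,e} ∪ {b,d}
  {b,c,d,f}  = {b,c,f} ∪ {b,d}
  {b,c,e,f}  = {b,c,e} ∪ {b,c,f}
  (now 11)
Round 2: 11 new —
  {a,d}  = {b,c,e,f}ᶜ
  {a,e}  = {b,c,d,f}ᶜ
  {a,f}  = {b,c,d,e}ᶜ
  {a,b,d,e}  = {a,d,e} ∪ {b,d}
  {a,b,d,f}  = {a,d,f} ∪ {b,d}
  {a,d,e,f}  = {a,d,e} ∪ {a,d,f}
  {a,b,c,d,e}  = {a,d,e} ∪ {b,c,d,e}
  {a,b,c,d,f}  = {b,c,f} ∪ {a,d,f}
  {a,b,c,e,f}  = {a,c,e,f} ∪ {b,c,f}
  {a,c,d,e,f}  = {a,d,e} ∪ {a,c,e,f}
  {b,c,d,e,f}  = {b,c,f} ∪ {b,c,d,e}
  (now 22)
Round 3: 13 new —
  {a}  = {b,c,d,e,f}ᶜ
  {b}  = {a,c,d,e,f}ᶜ
  {d}  = {a,b,c,e,f}ᶜ
  {e}  = {a,b,c,d,f}ᶜ
  {f}  = {a,b,c,d,e}ᶜ
  {b,c}  = {a,d,e,f}ᶜ
  {c,e}  = {a,b,d,f}ᶜ
  {c,f}  = {a,b,d,e}ᶜ
  {a,b,d}  = {a,d} ∪ {b,d}
  {a,e,f}  = {a,f} ∪ {a,e}
  {a,b,c,e}  = {a,e} ∪ {b,c,e}
  {a,b,c,f}  = {a,f} ∪ {b,c,f}
  {a,b,d,e,f}  = {a,f} ∪ {a,b,d,e}
  (now 35)
Round 4: 22 new —
  {c}  = {a,b,d,e,f}ᶜ
  {a,b}  = {a} ∪ {b}
  {b,e}  = {b} ∪ {e}
  {b,f}  = {b} ∪ {f}
  {d,e}  = {a,b,c,f}ᶜ
  {d,f}  = {a,b,c,e}ᶜ
  {e,f}  = {f} ∪ {e}
  {a,b,c}  = {a} ∪ {b,c}
  {a,b,e}  = {b} ∪ {a,e}
  {a,b,f}  = {a,f} ∪ {b}
  {a,c,e}  = {a} ∪ {c,e}
  {a,c,f}  = {a} ∪ {c,f}
  {b,c,d}  = {a,e,f}ᶜ
  {b,d,e}  = {e} ∪ {b,d}
  {b,d,f}  = {f} ∪ {b,d}
  {c,d,e}  = {d} ∪ {c,e}
  {c,d,f}  = {c,f} ∪ {d}
  {c,e,f}  = {a,b,d}ᶜ
  {a,b,c,d}  = {a,b,d} ∪ {b,c}
  {a,b,e,f}  = {b} ∪ {a,e,f}
  {a,c,d,e}  = {a,d,e} ∪ {c,e}
  {a,c,d,f}  = {a,d,f} ∪ {c,f}
  (now 57)
Round 5 adds 7:
  {a,c}  = {c} ∪ {a}
  {c,d}  = {a,b,e,f}ᶜ
  {a,c,d}  = {a,d} ∪ {c}
  {b,e,f}  = {b,e} ∪ {e,f}
  {d,e,f}  = {a,b,c}ᶜ
  {b,d,e,f}  = {b,d,f} ∪ {b,e}
  {c,d,e,f}  = {a,b}ᶜ
  (now 64)
Round 6: closed — nothing new.

|σ(𝒜)| = 64.  σ(𝒜) = { ∅, {a}, {b}, {c}, {d}, {e}, {f}, {a,b}, {a,c}, {a,d}, {a,e}, {a,f}, {b,c}, {b,d}, {b,e}, {b,f}, {c,d}, {c,e}, {c,f}, {d,e}, {d,f}, {e,f}, {a,b,c}, {a,b,d}, {a,b,e}, {a,b,f}, {a,c,d}, {a,c,e}, {a,c,f}, {a,d,e}, {a,d,f}, {a,e,f}, {b,c,d}, {b,c,e}, {b,c,f}, {b,d,e}, {b,d,f}, {b,e,f}, {c,d,e}, {c,d,f}, {c,e,f}, {d,e,f}, {a,b,c,d}, {a,b,c,e}, {a,b,c,f}, {a,b,d,e}, {a,b,d,f}, {a,b,e,f}, {a,c,d,e}, {a,c,d,f}, {a,c,e,f}, {a,d,e,f}, {b,c,d,e}, {b,c,d,f}, {b,c,e,f}, {b,d,e,f}, {c,d,e,f}, {a,b,c,d,e}, {a,b,c,d,f}, {a,b,c,e,f}, {a,b,d,e,f}, {a,c,d,e,f}, {b,c,d,e,f}, X }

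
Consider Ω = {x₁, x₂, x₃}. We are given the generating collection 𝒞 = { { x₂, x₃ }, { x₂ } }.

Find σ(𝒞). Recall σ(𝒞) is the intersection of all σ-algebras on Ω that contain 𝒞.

Begin from { ∅, { x₂ }, { x₂, x₃ }, Ω } (that is, 𝒞 plus ∅ and Ω).
Step 1. New:
  { x₁ }  = { x₂, x₃ }ᶜ
  { x₁, x₃ }  = { x₂ }ᶜ
  |family| = 6
Step 2: 1 new —
  { x₁, x₂ }  = { x₂ } ∪ { x₁ }
  |family| = 7
Step 3 (1 new):
  { x₃ }  = { x₁, x₂ }ᶜ
  |family| = 8
Step 4: already closed under ᶜ and ∪.

Hence σ(𝒞) has 8 members: { ∅, { x₁ }, { x₂ }, { x₃ }, { x₁, x₂ }, { x₁, x₃ }, { x₂, x₃ }, Ω }.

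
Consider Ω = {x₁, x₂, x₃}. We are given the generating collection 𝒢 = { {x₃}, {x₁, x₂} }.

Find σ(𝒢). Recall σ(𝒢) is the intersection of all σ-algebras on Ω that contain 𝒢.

Seed the family with 𝒢 together with ∅ and Ω: { {}, {x₃}, {x₁, x₂}, Ω }.
Step 1 adds nothing — fixpoint reached.

Hence σ(𝒢) has 4 members: { {}, {x₃}, {x₁, x₂}, Ω }.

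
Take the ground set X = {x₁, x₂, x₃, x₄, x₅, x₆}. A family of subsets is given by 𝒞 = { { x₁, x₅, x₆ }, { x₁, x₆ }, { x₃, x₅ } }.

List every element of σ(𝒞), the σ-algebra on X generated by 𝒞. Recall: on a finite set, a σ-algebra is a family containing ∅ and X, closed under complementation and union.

|σ(𝒞)| = 16.  σ(𝒞) = { {  }, { x₃ }, { x₅ }, { x₁, x₆ }, { x₂, x₄ }, { x₃, x₅ }, { x₁, x₃, x₆ }, { x₁, x₅, x₆ }, { x₂, x₃, x₄ }, { x₂, x₄, x₅ }, { x₁, x₂, x₄, x₆ }, { x₁, x₃, x₅, x₆ }, { x₂, x₃, x₄, x₅ }, { x₁, x₂, x₃, x₄, x₆ }, { x₁, x₂, x₄, x₅, x₆ }, X }

Trace:
Seed the family with 𝒞 together with ∅ and X: { {  }, { x₁, x₆ }, { x₃, x₅ }, { x₁, x₅, x₆ }, X }.
Pass 1 adds 4:
  { x₂, x₃, x₄ }  = X∖{ x₁, x₅, x₆ }
  { x₁, x₂, x₄, x₆ }  = X∖{ x₃, x₅ }
  { x₁, x₃, x₅, x₆ }  = { x₁, x₅, x₆ } ∪ { x₃, x₅ }
  { x₂, x₃, x₄, x₅ }  = X∖{ x₁, x₆ }
  (now 9)
Pass 2: 3 new —
  { x₂, x₄ }  = X∖{ x₁, x₃, x₅, x₆ }
  { x₁, x₂, x₃, x₄, x₆ }  = { x₂, x₃, x₄ } ∪ { x₁, x₂, x₄, x₆ }
  { x₁, x₂, x₄, x₅, x₆ }  = { x₁, x₂, x₄, x₆ } ∪ { x₁, x₅, x₆ }
  (now 12)
Pass 3 adds 2:
  { x₃ }  = X∖{ x₁, x₂, x₄, x₅, x₆ }
  { x₅ }  = X∖{ x₁, x₂, x₃, x₄, x₆ }
  (now 14)
Pass 4 (2 new):
  { x₁, x₃, x₆ }  = { x₃ } ∪ { x₁, x₆ }
  { x₂, x₄, x₅ }  = { x₂, x₄ } ∪ { x₅ }
  (now 16)
Pass 5: closed — nothing new.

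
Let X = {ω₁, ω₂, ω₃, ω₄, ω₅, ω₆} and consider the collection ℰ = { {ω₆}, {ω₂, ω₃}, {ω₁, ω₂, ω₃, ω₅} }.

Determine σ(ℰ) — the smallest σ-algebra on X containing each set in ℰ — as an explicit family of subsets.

Take S₀ = ℰ ∪ {∅, X} = { {}, {ω₆}, {ω₂, ω₃}, {ω₁, ω₂, ω₃, ω₅}, X }.
Pass 1: +5 →
  {ω₄, ω₆}  = {ω₁, ω₂, ω₃, ω₅}ᶜ
  {ω₂, ω₃, ω₆}  = {ω₂, ω₃} ∪ {ω₆}
  {ω₁, ω₄, ω₅, ω₆}  = {ω₂, ω₃}ᶜ
  {ω₁, ω₂, ω₃, ω₄, ω₅}  = {ω₆}ᶜ
  {ω₁, ω₂, ω₃, ω₅, ω₆}  = {ω₁, ω₂, ω₃, ω₅} ∪ {ω₆}
Pass 2: +3 →
  {ω₄}  = {ω₁, ω₂, ω₃, ω₅, ω₆}ᶜ
  {ω₁, ω₄, ω₅}  = {ω₂, ω₃, ω₆}ᶜ
  {ω₂, ω₃, ω₄, ω₆}  = {ω₂, ω₃, ω₆} ∪ {ω₄, ω₆}
Pass 3 (2 new):
  {ω₁, ω₅}  = {ω₂, ω₃, ω₄, ω₆}ᶜ
  {ω₂, ω₃, ω₄}  = {ω₂, ω₃} ∪ {ω₄}
Pass 4. New:
  {ω₁, ω₅, ω₆}  = {ω₂, ω₃, ω₄}ᶜ
Pass 5: already closed under ᶜ and ∪.

σ(ℰ) = { {}, {ω₄}, {ω₆}, {ω₁, ω₅}, {ω₂, ω₃}, {ω₄, ω₆}, {ω₁, ω₄, ω₅}, {ω₁, ω₅, ω₆}, {ω₂, ω₃, ω₄}, {ω₂, ω₃, ω₆}, {ω₁, ω₂, ω₃, ω₅}, {ω₁, ω₄, ω₅, ω₆}, {ω₂, ω₃, ω₄, ω₆}, {ω₁, ω₂, ω₃, ω₄, ω₅}, {ω₁, ω₂, ω₃, ω₅, ω₆}, X }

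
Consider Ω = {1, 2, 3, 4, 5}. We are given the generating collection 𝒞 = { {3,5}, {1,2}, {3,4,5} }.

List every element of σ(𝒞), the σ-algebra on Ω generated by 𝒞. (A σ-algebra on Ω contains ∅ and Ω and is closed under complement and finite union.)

Answer: σ(𝒞) = { ∅, {4}, {1,2}, {3,5}, {1,2,4}, {3,4,5}, {1,2,3,5}, Ω }

Derivation:
Take S₀ = 𝒞 ∪ {∅, Ω} = { ∅, {1,2}, {3,5}, {3,4,5}, Ω }.
Step 1 adds 2:
  {1,2,4}  = ᶜ of {3,5}
  {1,2,3,5}  = {1,2} ∪ {3,5}
  (now 7)
Step 2 (1 new):
  {4}  = ᶜ of {1,2,3,5}
  (now 8)
Step 3: no new sets; the family is a σ-algebra.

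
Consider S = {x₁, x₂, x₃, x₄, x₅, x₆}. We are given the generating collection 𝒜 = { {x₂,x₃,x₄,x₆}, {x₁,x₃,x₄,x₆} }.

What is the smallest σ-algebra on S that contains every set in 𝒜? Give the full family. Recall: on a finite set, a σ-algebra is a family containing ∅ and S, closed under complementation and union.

Initial family (4 sets): { ∅, {x₁,x₃,x₄,x₆}, {x₂,x₃,x₄,x₆}, S }.
Iteration 1: 3 new —
  {x₁,x₅}  = {x₂,x₃,x₄,x₆}ᶜ
  {x₂,x₅}  = {x₁,x₃,x₄,x₆}ᶜ
  {x₁,x₂,x₃,x₄,x₆}  = {x₂,x₃,x₄,x₆} ∪ {x₁,x₃,x₄,x₆}
  (now 7)
Iteration 2. New:
  {x₅}  = {x₁,x₂,x₃,x₄,x₆}ᶜ
  {x₁,x₂,x₅}  = {x₂,x₅} ∪ {x₁,x₅}
  {x₁,x₃,x₄,x₅,x₆}  = {x₁,x₃,x₄,x₆} ∪ {x₁,x₅}
  {x₂,x₃,x₄,x₅,x₆}  = {x₂,x₅} ∪ {x₂,x₃,x₄,x₆}
  (now 11)
Iteration 3. New:
  {x₁}  = {x₂,x₃,x₄,x₅,x₆}ᶜ
  {x₂}  = {x₁,x₃,x₄,x₅,x₆}ᶜ
  {x₃,x₄,x₆}  = {x₁,x₂,x₅}ᶜ
  (now 14)
Iteration 4: +2 →
  {x₁,x₂}  = {x₂} ∪ {x₁}
  {x₃,x₄,x₅,x₆}  = {x₃,x₄,x₆} ∪ {x₅}
  (now 16)
Iteration 5 adds nothing — fixpoint reached.

σ(𝒜) = { ∅, {x₁}, {x₂}, {x₅}, {x₁,x₂}, {x₁,x₅}, {x₂,x₅}, {x₁,x₂,x₅}, {x₃,x₄,x₆}, {x₁,x₃,x₄,x₆}, {x₂,x₃,x₄,x₆}, {x₃,x₄,x₅,x₆}, {x₁,x₂,x₃,x₄,x₆}, {x₁,x₃,x₄,x₅,x₆}, {x₂,x₃,x₄,x₅,x₆}, S }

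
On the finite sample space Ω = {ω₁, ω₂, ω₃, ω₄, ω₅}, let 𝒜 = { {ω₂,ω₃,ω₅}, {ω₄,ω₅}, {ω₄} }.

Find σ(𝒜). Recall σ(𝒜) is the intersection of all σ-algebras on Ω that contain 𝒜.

σ(𝒜) (16 sets): { {}, {ω₁}, {ω₄}, {ω₅}, {ω₁,ω₄}, {ω₁,ω₅}, {ω₂,ω₃}, {ω₄,ω₅}, {ω₁,ω₂,ω₃}, {ω₁,ω₄,ω₅}, {ω₂,ω₃,ω₄}, {ω₂,ω₃,ω₅}, {ω₁,ω₂,ω₃,ω₄}, {ω₁,ω₂,ω₃,ω₅}, {ω₂,ω₃,ω₄,ω₅}, Ω }

Working:
Take S₀ = 𝒜 ∪ {∅, Ω} = { {}, {ω₄}, {ω₄,ω₅}, {ω₂,ω₃,ω₅}, Ω }.
Step 1: 4 new —
  {ω₁,ω₄}  = ᶜ of {ω₂,ω₃,ω₅}
  {ω₁,ω₂,ω₃}  = ᶜ of {ω₄,ω₅}
  {ω₁,ω₂,ω₃,ω₅}  = ᶜ of {ω₄}
  {ω₂,ω₃,ω₄,ω₅}  = {ω₄,ω₅} ∪ {ω₂,ω₃,ω₅}
  — 9 sets.
Step 2: +3 →
  {ω₁}  = ᶜ of {ω₂,ω₃,ω₄,ω₅}
  {ω₁,ω₄,ω₅}  = {ω₄,ω₅} ∪ {ω₁,ω₄}
  {ω₁,ω₂,ω₃,ω₄}  = {ω₁,ω₂,ω₃} ∪ {ω₁,ω₄}
  — 12 sets.
Step 3. New:
  {ω₅}  = ᶜ of {ω₁,ω₂,ω₃,ω₄}
  {ω₂,ω₃}  = ᶜ of {ω₁,ω₄,ω₅}
  — 14 sets.
Step 4 adds 2:
  {ω₁,ω₅}  = {ω₅} ∪ {ω₁}
  {ω₂,ω₃,ω₄}  = {ω₂,ω₃} ∪ {ω₄}
  — 16 sets.
Step 5 adds nothing — fixpoint reached.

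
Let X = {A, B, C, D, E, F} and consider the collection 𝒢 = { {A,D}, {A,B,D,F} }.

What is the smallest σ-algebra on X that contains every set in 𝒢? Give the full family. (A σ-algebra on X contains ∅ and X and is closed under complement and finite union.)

|σ(𝒢)| = 8.  σ(𝒢) = { ∅, {A,D}, {B,F}, {C,E}, {A,B,D,F}, {A,C,D,E}, {B,C,E,F}, X }

Check:
Start: 𝒢 ∪ {∅, X} = { ∅, {A,D}, {A,B,D,F}, X }.
Round 1 adds 2:
  {C,E}  = X∖{A,B,D,F}
  {B,C,E,F}  = X∖{A,D}
  — 6 sets.
Round 2 (1 new):
  {A,C,D,E}  = {A,D} ∪ {C,E}
  — 7 sets.
Round 3. New:
  {B,F}  = X∖{A,C,D,E}
  — 8 sets.
Round 4 adds nothing — fixpoint reached.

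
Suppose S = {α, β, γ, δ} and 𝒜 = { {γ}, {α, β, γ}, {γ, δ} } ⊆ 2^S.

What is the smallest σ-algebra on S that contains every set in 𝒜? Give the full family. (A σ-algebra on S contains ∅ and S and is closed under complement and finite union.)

|σ(𝒜)| = 8.  σ(𝒜) = { {}, {γ}, {δ}, {α, β}, {γ, δ}, {α, β, γ}, {α, β, δ}, S }

Working:
Initial family (5 sets): { {}, {γ}, {γ, δ}, {α, β, γ}, S }.
Iteration 1: +3 →
  {δ}  = S∖{α, β, γ}
  {α, β}  = S∖{γ, δ}
  {α, β, δ}  = S∖{γ}
  |family| = 8
Iteration 2: no new sets; the family is a σ-algebra.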